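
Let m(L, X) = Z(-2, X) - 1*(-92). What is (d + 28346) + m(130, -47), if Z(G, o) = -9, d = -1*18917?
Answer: 9512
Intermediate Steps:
d = -18917
m(L, X) = 83 (m(L, X) = -9 - 1*(-92) = -9 + 92 = 83)
(d + 28346) + m(130, -47) = (-18917 + 28346) + 83 = 9429 + 83 = 9512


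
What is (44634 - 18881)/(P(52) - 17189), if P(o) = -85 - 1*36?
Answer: -25753/17310 ≈ -1.4878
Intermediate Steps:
P(o) = -121 (P(o) = -85 - 36 = -121)
(44634 - 18881)/(P(52) - 17189) = (44634 - 18881)/(-121 - 17189) = 25753/(-17310) = 25753*(-1/17310) = -25753/17310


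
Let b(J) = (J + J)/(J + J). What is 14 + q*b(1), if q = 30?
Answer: 44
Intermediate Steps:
b(J) = 1 (b(J) = (2*J)/((2*J)) = (2*J)*(1/(2*J)) = 1)
14 + q*b(1) = 14 + 30*1 = 14 + 30 = 44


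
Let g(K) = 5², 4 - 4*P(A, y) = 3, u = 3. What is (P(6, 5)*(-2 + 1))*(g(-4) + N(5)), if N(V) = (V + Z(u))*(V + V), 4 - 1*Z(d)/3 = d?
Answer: -105/4 ≈ -26.250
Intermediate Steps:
P(A, y) = ¼ (P(A, y) = 1 - ¼*3 = 1 - ¾ = ¼)
Z(d) = 12 - 3*d
g(K) = 25
N(V) = 2*V*(3 + V) (N(V) = (V + (12 - 3*3))*(V + V) = (V + (12 - 9))*(2*V) = (V + 3)*(2*V) = (3 + V)*(2*V) = 2*V*(3 + V))
(P(6, 5)*(-2 + 1))*(g(-4) + N(5)) = ((-2 + 1)/4)*(25 + 2*5*(3 + 5)) = ((¼)*(-1))*(25 + 2*5*8) = -(25 + 80)/4 = -¼*105 = -105/4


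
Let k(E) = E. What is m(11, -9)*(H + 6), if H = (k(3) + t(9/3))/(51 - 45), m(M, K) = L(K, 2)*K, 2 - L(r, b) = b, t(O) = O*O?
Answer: 0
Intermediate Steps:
t(O) = O²
L(r, b) = 2 - b
m(M, K) = 0 (m(M, K) = (2 - 1*2)*K = (2 - 2)*K = 0*K = 0)
H = 2 (H = (3 + (9/3)²)/(51 - 45) = (3 + (9*(⅓))²)/6 = (3 + 3²)*(⅙) = (3 + 9)*(⅙) = 12*(⅙) = 2)
m(11, -9)*(H + 6) = 0*(2 + 6) = 0*8 = 0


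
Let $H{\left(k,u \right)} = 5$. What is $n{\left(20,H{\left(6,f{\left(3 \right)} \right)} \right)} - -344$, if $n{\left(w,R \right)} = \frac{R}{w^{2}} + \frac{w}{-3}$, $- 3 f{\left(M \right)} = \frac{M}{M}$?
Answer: $\frac{80963}{240} \approx 337.35$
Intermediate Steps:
$f{\left(M \right)} = - \frac{1}{3}$ ($f{\left(M \right)} = - \frac{M \frac{1}{M}}{3} = \left(- \frac{1}{3}\right) 1 = - \frac{1}{3}$)
$n{\left(w,R \right)} = - \frac{w}{3} + \frac{R}{w^{2}}$ ($n{\left(w,R \right)} = \frac{R}{w^{2}} + w \left(- \frac{1}{3}\right) = \frac{R}{w^{2}} - \frac{w}{3} = - \frac{w}{3} + \frac{R}{w^{2}}$)
$n{\left(20,H{\left(6,f{\left(3 \right)} \right)} \right)} - -344 = \left(\left(- \frac{1}{3}\right) 20 + \frac{5}{400}\right) - -344 = \left(- \frac{20}{3} + 5 \cdot \frac{1}{400}\right) + 344 = \left(- \frac{20}{3} + \frac{1}{80}\right) + 344 = - \frac{1597}{240} + 344 = \frac{80963}{240}$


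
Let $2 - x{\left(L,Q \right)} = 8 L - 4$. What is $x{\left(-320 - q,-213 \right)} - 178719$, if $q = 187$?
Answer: $-174657$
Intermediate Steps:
$x{\left(L,Q \right)} = 6 - 8 L$ ($x{\left(L,Q \right)} = 2 - \left(8 L - 4\right) = 2 - \left(-4 + 8 L\right) = 6 - 8 L$)
$x{\left(-320 - q,-213 \right)} - 178719 = \left(6 - 8 \left(-320 - 187\right)\right) - 178719 = \left(6 - -4056\right) - 178719 = \left(6 + 4056\right) - 178719 = 4062 - 178719 = -174657$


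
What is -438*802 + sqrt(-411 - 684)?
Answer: -351276 + I*sqrt(1095) ≈ -3.5128e+5 + 33.091*I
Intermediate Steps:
-438*802 + sqrt(-411 - 684) = -351276 + sqrt(-1095) = -351276 + I*sqrt(1095)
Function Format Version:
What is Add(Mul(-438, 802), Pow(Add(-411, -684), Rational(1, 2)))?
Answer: Add(-351276, Mul(I, Pow(1095, Rational(1, 2)))) ≈ Add(-3.5128e+5, Mul(33.091, I))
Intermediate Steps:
Add(Mul(-438, 802), Pow(Add(-411, -684), Rational(1, 2))) = Add(-351276, Pow(-1095, Rational(1, 2))) = Add(-351276, Mul(I, Pow(1095, Rational(1, 2))))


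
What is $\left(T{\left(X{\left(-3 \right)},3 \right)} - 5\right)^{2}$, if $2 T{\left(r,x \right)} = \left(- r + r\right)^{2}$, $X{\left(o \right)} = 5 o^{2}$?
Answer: $25$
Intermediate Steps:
$T{\left(r,x \right)} = 0$ ($T{\left(r,x \right)} = \frac{\left(- r + r\right)^{2}}{2} = \frac{0^{2}}{2} = \frac{1}{2} \cdot 0 = 0$)
$\left(T{\left(X{\left(-3 \right)},3 \right)} - 5\right)^{2} = \left(0 - 5\right)^{2} = \left(-5\right)^{2} = 25$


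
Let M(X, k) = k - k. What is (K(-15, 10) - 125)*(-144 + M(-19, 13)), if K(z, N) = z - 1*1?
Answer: 20304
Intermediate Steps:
K(z, N) = -1 + z (K(z, N) = z - 1 = -1 + z)
M(X, k) = 0
(K(-15, 10) - 125)*(-144 + M(-19, 13)) = ((-1 - 15) - 125)*(-144 + 0) = (-16 - 125)*(-144) = -141*(-144) = 20304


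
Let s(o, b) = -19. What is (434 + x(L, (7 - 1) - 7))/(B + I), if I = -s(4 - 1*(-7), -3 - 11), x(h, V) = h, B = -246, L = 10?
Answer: -444/227 ≈ -1.9559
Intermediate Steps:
I = 19 (I = -1*(-19) = 19)
(434 + x(L, (7 - 1) - 7))/(B + I) = (434 + 10)/(-246 + 19) = 444/(-227) = 444*(-1/227) = -444/227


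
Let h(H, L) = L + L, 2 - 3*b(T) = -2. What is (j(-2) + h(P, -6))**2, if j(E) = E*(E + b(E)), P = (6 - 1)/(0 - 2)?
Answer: 1024/9 ≈ 113.78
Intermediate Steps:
b(T) = 4/3 (b(T) = 2/3 - 1/3*(-2) = 2/3 + 2/3 = 4/3)
P = -5/2 (P = 5/(-2) = 5*(-1/2) = -5/2 ≈ -2.5000)
h(H, L) = 2*L
j(E) = E*(4/3 + E) (j(E) = E*(E + 4/3) = E*(4/3 + E))
(j(-2) + h(P, -6))**2 = ((1/3)*(-2)*(4 + 3*(-2)) + 2*(-6))**2 = ((1/3)*(-2)*(4 - 6) - 12)**2 = ((1/3)*(-2)*(-2) - 12)**2 = (4/3 - 12)**2 = (-32/3)**2 = 1024/9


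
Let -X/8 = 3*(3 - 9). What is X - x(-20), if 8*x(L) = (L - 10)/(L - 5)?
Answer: 2877/20 ≈ 143.85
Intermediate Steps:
x(L) = (-10 + L)/(8*(-5 + L)) (x(L) = ((L - 10)/(L - 5))/8 = ((-10 + L)/(-5 + L))/8 = (-10 + L)/(8*(-5 + L)))
X = 144 (X = -24*(3 - 9) = -24*(-6) = -8*(-18) = 144)
X - x(-20) = 144 - (-10 - 20)/(8*(-5 - 20)) = 144 - (-30)/(8*(-25)) = 144 - (-1)*(-30)/(8*25) = 144 - 1*3/20 = 144 - 3/20 = 2877/20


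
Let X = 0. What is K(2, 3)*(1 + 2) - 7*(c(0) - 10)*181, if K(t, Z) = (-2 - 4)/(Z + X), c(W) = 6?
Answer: 5062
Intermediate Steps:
K(t, Z) = -6/Z (K(t, Z) = (-2 - 4)/(Z + 0) = -6/Z)
K(2, 3)*(1 + 2) - 7*(c(0) - 10)*181 = (-6/3)*(1 + 2) - 7*(6 - 10)*181 = -6*⅓*3 - 7*(-4)*181 = -2*3 + 28*181 = -6 + 5068 = 5062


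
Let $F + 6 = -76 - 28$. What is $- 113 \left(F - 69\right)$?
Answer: $20227$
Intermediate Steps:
$F = -110$ ($F = -6 - 104 = -110$)
$- 113 \left(F - 69\right) = - 113 \left(-110 - 69\right) = \left(-113\right) \left(-179\right) = 20227$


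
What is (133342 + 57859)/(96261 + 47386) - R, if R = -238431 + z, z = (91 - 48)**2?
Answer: 33984485755/143647 ≈ 2.3658e+5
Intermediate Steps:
z = 1849 (z = 43**2 = 1849)
R = -236582 (R = -238431 + 1849 = -236582)
(133342 + 57859)/(96261 + 47386) - R = (133342 + 57859)/(96261 + 47386) - 1*(-236582) = 191201/143647 + 236582 = 33984485755/143647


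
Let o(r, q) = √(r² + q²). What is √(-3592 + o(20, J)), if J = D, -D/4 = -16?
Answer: 2*√(-898 + √281) ≈ 59.371*I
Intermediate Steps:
D = 64 (D = -4*(-16) = 64)
J = 64
o(r, q) = √(q² + r²)
√(-3592 + o(20, J)) = √(-3592 + √(64² + 20²)) = √(-3592 + √(4096 + 400)) = √(-3592 + √4496) = √(-3592 + 4*√281)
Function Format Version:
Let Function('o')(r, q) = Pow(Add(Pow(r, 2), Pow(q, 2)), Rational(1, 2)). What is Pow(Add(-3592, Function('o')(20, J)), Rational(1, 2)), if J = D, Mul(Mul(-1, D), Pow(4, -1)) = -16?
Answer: Mul(2, Pow(Add(-898, Pow(281, Rational(1, 2))), Rational(1, 2))) ≈ Mul(59.371, I)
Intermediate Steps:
D = 64 (D = Mul(-4, -16) = 64)
J = 64
Function('o')(r, q) = Pow(Add(Pow(q, 2), Pow(r, 2)), Rational(1, 2))
Pow(Add(-3592, Function('o')(20, J)), Rational(1, 2)) = Pow(Add(-3592, Pow(Add(Pow(64, 2), Pow(20, 2)), Rational(1, 2))), Rational(1, 2)) = Pow(Add(-3592, Pow(Add(4096, 400), Rational(1, 2))), Rational(1, 2)) = Pow(Add(-3592, Pow(4496, Rational(1, 2))), Rational(1, 2)) = Pow(Add(-3592, Mul(4, Pow(281, Rational(1, 2)))), Rational(1, 2))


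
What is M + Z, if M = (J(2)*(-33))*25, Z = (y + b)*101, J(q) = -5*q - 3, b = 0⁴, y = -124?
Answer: -1799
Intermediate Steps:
b = 0
J(q) = -3 - 5*q
Z = -12524 (Z = (-124 + 0)*101 = -124*101 = -12524)
M = 10725 (M = ((-3 - 5*2)*(-33))*25 = ((-3 - 10)*(-33))*25 = -13*(-33)*25 = 429*25 = 10725)
M + Z = 10725 - 12524 = -1799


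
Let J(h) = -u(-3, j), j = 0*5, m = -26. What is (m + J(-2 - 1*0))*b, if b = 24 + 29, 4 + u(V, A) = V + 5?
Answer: -1272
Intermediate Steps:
j = 0
u(V, A) = 1 + V (u(V, A) = -4 + (V + 5) = -4 + (5 + V) = 1 + V)
J(h) = 2 (J(h) = -(1 - 3) = -1*(-2) = 2)
b = 53
(m + J(-2 - 1*0))*b = (-26 + 2)*53 = -24*53 = -1272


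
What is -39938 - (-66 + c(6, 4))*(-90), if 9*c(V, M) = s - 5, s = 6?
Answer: -45868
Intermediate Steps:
c(V, M) = 1/9 (c(V, M) = (6 - 5)/9 = (1/9)*1 = 1/9)
-39938 - (-66 + c(6, 4))*(-90) = -39938 - (-66 + 1/9)*(-90) = -39938 - (-593)*(-90)/9 = -39938 - 1*5930 = -39938 - 5930 = -45868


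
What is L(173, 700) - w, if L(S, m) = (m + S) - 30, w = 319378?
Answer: -318535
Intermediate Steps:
L(S, m) = -30 + S + m (L(S, m) = (S + m) - 30 = -30 + S + m)
L(173, 700) - w = (-30 + 173 + 700) - 1*319378 = 843 - 319378 = -318535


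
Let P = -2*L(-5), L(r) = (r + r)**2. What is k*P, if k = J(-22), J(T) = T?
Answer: 4400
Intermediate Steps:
L(r) = 4*r**2 (L(r) = (2*r)**2 = 4*r**2)
k = -22
P = -200 (P = -8*(-5)**2 = -8*25 = -2*100 = -200)
k*P = -22*(-200) = 4400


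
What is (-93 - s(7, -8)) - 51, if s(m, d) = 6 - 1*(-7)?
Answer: -157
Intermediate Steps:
s(m, d) = 13 (s(m, d) = 6 + 7 = 13)
(-93 - s(7, -8)) - 51 = (-93 - 1*13) - 51 = (-93 - 13) - 51 = -106 - 51 = -157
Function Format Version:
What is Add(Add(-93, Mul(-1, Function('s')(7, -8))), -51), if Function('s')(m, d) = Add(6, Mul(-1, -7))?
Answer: -157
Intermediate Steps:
Function('s')(m, d) = 13 (Function('s')(m, d) = Add(6, 7) = 13)
Add(Add(-93, Mul(-1, Function('s')(7, -8))), -51) = Add(Add(-93, Mul(-1, 13)), -51) = Add(Add(-93, -13), -51) = Add(-106, -51) = -157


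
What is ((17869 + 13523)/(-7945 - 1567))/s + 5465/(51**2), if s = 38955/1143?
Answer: 80486427281/40157268165 ≈ 2.0043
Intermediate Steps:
s = 12985/381 (s = 38955*(1/1143) = 12985/381 ≈ 34.081)
((17869 + 13523)/(-7945 - 1567))/s + 5465/(51**2) = ((17869 + 13523)/(-7945 - 1567))/(12985/381) + 5465/(51**2) = (31392/(-9512))*(381/12985) + 5465/2601 = (31392*(-1/9512))*(381/12985) + 5465*(1/2601) = -3924/1189*381/12985 + 5465/2601 = -1495044/15439165 + 5465/2601 = 80486427281/40157268165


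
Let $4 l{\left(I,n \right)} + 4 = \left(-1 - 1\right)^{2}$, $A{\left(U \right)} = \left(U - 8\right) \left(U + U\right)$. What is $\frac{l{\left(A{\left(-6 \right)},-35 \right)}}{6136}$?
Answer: $0$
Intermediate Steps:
$A{\left(U \right)} = 2 U \left(-8 + U\right)$ ($A{\left(U \right)} = \left(-8 + U\right) 2 U = 2 U \left(-8 + U\right)$)
$l{\left(I,n \right)} = 0$ ($l{\left(I,n \right)} = -1 + \frac{\left(-1 - 1\right)^{2}}{4} = -1 + \frac{\left(-2\right)^{2}}{4} = -1 + \frac{1}{4} \cdot 4 = -1 + 1 = 0$)
$\frac{l{\left(A{\left(-6 \right)},-35 \right)}}{6136} = \frac{0}{6136} = 0 \cdot \frac{1}{6136} = 0$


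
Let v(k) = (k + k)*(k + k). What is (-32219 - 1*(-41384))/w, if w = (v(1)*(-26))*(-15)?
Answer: 47/8 ≈ 5.8750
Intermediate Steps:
v(k) = 4*k**2 (v(k) = (2*k)*(2*k) = 4*k**2)
w = 1560 (w = ((4*1**2)*(-26))*(-15) = ((4*1)*(-26))*(-15) = (4*(-26))*(-15) = -104*(-15) = 1560)
(-32219 - 1*(-41384))/w = (-32219 - 1*(-41384))/1560 = (-32219 + 41384)*(1/1560) = 9165*(1/1560) = 47/8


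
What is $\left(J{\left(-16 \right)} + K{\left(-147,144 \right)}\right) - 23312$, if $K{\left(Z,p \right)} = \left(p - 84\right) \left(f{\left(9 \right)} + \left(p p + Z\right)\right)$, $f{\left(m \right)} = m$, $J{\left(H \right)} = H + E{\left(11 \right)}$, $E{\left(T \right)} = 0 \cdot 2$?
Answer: $1212552$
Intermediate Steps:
$E{\left(T \right)} = 0$
$J{\left(H \right)} = H$ ($J{\left(H \right)} = H + 0 = H$)
$K{\left(Z,p \right)} = \left(-84 + p\right) \left(9 + Z + p^{2}\right)$ ($K{\left(Z,p \right)} = \left(p - 84\right) \left(9 + \left(p p + Z\right)\right) = \left(-84 + p\right) \left(9 + \left(p^{2} + Z\right)\right) = \left(-84 + p\right) \left(9 + \left(Z + p^{2}\right)\right) = \left(-84 + p\right) \left(9 + Z + p^{2}\right)$)
$\left(J{\left(-16 \right)} + K{\left(-147,144 \right)}\right) - 23312 = \left(-16 - \left(8280 - 2985984 + 1741824\right)\right) - 23312 = \left(-16 + \left(-756 + 2985984 + 12348 - 1741824 + 1296 - 21168\right)\right) - 23312 = \left(-16 + 1235880\right) - 23312 = 1235864 - 23312 = 1212552$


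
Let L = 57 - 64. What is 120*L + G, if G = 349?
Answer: -491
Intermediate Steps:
L = -7
120*L + G = 120*(-7) + 349 = -840 + 349 = -491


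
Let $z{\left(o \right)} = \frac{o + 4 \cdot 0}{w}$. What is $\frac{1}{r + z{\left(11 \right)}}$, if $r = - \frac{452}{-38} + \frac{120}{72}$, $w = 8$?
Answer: $\frac{456}{6811} \approx 0.066951$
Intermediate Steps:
$z{\left(o \right)} = \frac{o}{8}$ ($z{\left(o \right)} = \frac{o + 4 \cdot 0}{8} = \left(o + 0\right) \frac{1}{8} = o \frac{1}{8} = \frac{o}{8}$)
$r = \frac{773}{57}$ ($r = \left(-452\right) \left(- \frac{1}{38}\right) + 120 \cdot \frac{1}{72} = \frac{226}{19} + \frac{5}{3} = \frac{773}{57} \approx 13.561$)
$\frac{1}{r + z{\left(11 \right)}} = \frac{1}{\frac{773}{57} + \frac{1}{8} \cdot 11} = \frac{1}{\frac{773}{57} + \frac{11}{8}} = \frac{1}{\frac{6811}{456}} = \frac{456}{6811}$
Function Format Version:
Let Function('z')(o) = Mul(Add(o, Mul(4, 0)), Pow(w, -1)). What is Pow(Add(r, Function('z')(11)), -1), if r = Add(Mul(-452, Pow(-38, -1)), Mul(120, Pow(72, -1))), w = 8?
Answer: Rational(456, 6811) ≈ 0.066951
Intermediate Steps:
Function('z')(o) = Mul(Rational(1, 8), o) (Function('z')(o) = Mul(Add(o, Mul(4, 0)), Pow(8, -1)) = Mul(Add(o, 0), Rational(1, 8)) = Mul(o, Rational(1, 8)) = Mul(Rational(1, 8), o))
r = Rational(773, 57) (r = Add(Mul(-452, Rational(-1, 38)), Mul(120, Rational(1, 72))) = Add(Rational(226, 19), Rational(5, 3)) = Rational(773, 57) ≈ 13.561)
Pow(Add(r, Function('z')(11)), -1) = Pow(Add(Rational(773, 57), Mul(Rational(1, 8), 11)), -1) = Pow(Add(Rational(773, 57), Rational(11, 8)), -1) = Pow(Rational(6811, 456), -1) = Rational(456, 6811)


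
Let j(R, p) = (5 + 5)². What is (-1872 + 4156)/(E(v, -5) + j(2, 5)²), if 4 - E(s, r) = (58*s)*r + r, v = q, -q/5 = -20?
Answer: 2284/39009 ≈ 0.058551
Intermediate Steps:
q = 100 (q = -5*(-20) = 100)
v = 100
E(s, r) = 4 - r - 58*r*s (E(s, r) = 4 - ((58*s)*r + r) = 4 - (58*r*s + r) = 4 - (r + 58*r*s) = 4 + (-r - 58*r*s) = 4 - r - 58*r*s)
j(R, p) = 100 (j(R, p) = 10² = 100)
(-1872 + 4156)/(E(v, -5) + j(2, 5)²) = (-1872 + 4156)/((4 - 1*(-5) - 58*(-5)*100) + 100²) = 2284/((4 + 5 + 29000) + 10000) = 2284/(29009 + 10000) = 2284/39009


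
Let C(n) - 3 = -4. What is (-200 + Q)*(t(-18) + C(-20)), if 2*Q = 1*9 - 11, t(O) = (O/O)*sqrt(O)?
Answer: 201 - 603*I*sqrt(2) ≈ 201.0 - 852.77*I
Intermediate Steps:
C(n) = -1 (C(n) = 3 - 4 = -1)
t(O) = sqrt(O) (t(O) = 1*sqrt(O) = sqrt(O))
Q = -1 (Q = (1*9 - 11)/2 = (9 - 11)/2 = (1/2)*(-2) = -1)
(-200 + Q)*(t(-18) + C(-20)) = (-200 - 1)*(sqrt(-18) - 1) = -201*(3*I*sqrt(2) - 1) = -201*(-1 + 3*I*sqrt(2)) = 201 - 603*I*sqrt(2)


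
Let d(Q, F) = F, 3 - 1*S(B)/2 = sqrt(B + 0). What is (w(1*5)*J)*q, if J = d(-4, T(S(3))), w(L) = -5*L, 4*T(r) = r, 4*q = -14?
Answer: 525/4 - 175*sqrt(3)/4 ≈ 55.473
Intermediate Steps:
S(B) = 6 - 2*sqrt(B) (S(B) = 6 - 2*sqrt(B + 0) = 6 - 2*sqrt(B))
q = -7/2 (q = (1/4)*(-14) = -7/2 ≈ -3.5000)
T(r) = r/4
J = 3/2 - sqrt(3)/2 (J = (6 - 2*sqrt(3))/4 = 3/2 - sqrt(3)/2 ≈ 0.63398)
(w(1*5)*J)*q = ((-5*5)*(3/2 - sqrt(3)/2))*(-7/2) = -25*(3/2 - sqrt(3)/2)*(-7/2) = (-75/2 + 25*sqrt(3)/2)*(-7/2) = 525/4 - 175*sqrt(3)/4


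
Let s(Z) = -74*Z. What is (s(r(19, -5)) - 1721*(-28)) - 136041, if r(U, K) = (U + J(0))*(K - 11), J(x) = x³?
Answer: -65357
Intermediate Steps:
r(U, K) = U*(-11 + K) (r(U, K) = (U + 0³)*(K - 11) = (U + 0)*(-11 + K) = U*(-11 + K))
(s(r(19, -5)) - 1721*(-28)) - 136041 = (-1406*(-11 - 5) - 1721*(-28)) - 136041 = (-1406*(-16) + 48188) - 136041 = (-74*(-304) + 48188) - 136041 = (22496 + 48188) - 136041 = 70684 - 136041 = -65357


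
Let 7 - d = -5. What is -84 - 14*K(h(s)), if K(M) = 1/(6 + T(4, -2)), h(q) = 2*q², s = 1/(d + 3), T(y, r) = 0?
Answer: -259/3 ≈ -86.333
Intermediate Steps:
d = 12 (d = 7 - 1*(-5) = 7 + 5 = 12)
s = 1/15 (s = 1/(12 + 3) = 1/15 ≈ 0.066667)
K(M) = ⅙ (K(M) = 1/(6 + 0) = 1/6 = ⅙)
-84 - 14*K(h(s)) = -84 - 14*⅙ = -84 - 7/3 = -259/3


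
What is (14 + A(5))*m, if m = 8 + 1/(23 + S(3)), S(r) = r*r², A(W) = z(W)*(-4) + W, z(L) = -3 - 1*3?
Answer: 17243/50 ≈ 344.86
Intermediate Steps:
z(L) = -6 (z(L) = -3 - 3 = -6)
A(W) = 24 + W (A(W) = -6*(-4) + W = 24 + W)
S(r) = r³
m = 401/50 (m = 8 + 1/(23 + 3³) = 8 + 1/(23 + 27) = 8 + 1/50 = 401/50 ≈ 8.0200)
(14 + A(5))*m = (14 + (24 + 5))*(401/50) = (14 + 29)*(401/50) = 43*(401/50) = 17243/50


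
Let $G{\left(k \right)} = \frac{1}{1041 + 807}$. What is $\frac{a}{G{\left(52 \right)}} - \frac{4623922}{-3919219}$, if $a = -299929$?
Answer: $- \frac{2172300776089526}{3919219} \approx -5.5427 \cdot 10^{8}$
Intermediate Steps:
$G{\left(k \right)} = \frac{1}{1848}$
$\frac{a}{G{\left(52 \right)}} - \frac{4623922}{-3919219} = - 299929 \frac{1}{\frac{1}{1848}} - \frac{4623922}{-3919219} = \left(-299929\right) 1848 - - \frac{4623922}{3919219} = -554268792 + \frac{4623922}{3919219} = - \frac{2172300776089526}{3919219}$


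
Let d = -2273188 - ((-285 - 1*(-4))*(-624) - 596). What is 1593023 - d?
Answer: 4040959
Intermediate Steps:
d = -2447936 (d = -2273188 - ((-285 + 4)*(-624) - 596) = -2273188 - (-281*(-624) - 596) = -2273188 - (175344 - 596) = -2273188 - 1*174748 = -2273188 - 174748 = -2447936)
1593023 - d = 1593023 - 1*(-2447936) = 1593023 + 2447936 = 4040959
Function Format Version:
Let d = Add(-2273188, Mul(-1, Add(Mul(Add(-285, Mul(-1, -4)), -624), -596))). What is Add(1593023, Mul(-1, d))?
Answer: 4040959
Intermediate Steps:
d = -2447936 (d = Add(-2273188, Mul(-1, Add(Mul(Add(-285, 4), -624), -596))) = Add(-2273188, Mul(-1, Add(Mul(-281, -624), -596))) = Add(-2273188, Mul(-1, Add(175344, -596))) = Add(-2273188, Mul(-1, 174748)) = Add(-2273188, -174748) = -2447936)
Add(1593023, Mul(-1, d)) = Add(1593023, Mul(-1, -2447936)) = Add(1593023, 2447936) = 4040959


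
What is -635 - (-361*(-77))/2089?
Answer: -1354312/2089 ≈ -648.31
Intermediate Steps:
-635 - (-361*(-77))/2089 = -635 - 27797/2089 = -1354312/2089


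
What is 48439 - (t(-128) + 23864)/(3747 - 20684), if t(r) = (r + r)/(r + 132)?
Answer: 820435143/16937 ≈ 48440.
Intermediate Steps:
t(r) = 2*r/(132 + r) (t(r) = (2*r)/(132 + r) = 2*r/(132 + r))
48439 - (t(-128) + 23864)/(3747 - 20684) = 48439 - (2*(-128)/(132 - 128) + 23864)/(3747 - 20684) = 48439 - (2*(-128)/4 + 23864)/(-16937) = 48439 - (2*(-128)*(¼) + 23864)*(-1)/16937 = 48439 - (-64 + 23864)*(-1)/16937 = 48439 - 23800*(-1)/16937 = 48439 - 1*(-23800/16937) = 48439 + 23800/16937 = 820435143/16937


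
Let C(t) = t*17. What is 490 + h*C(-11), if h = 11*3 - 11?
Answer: -3624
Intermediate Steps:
C(t) = 17*t
h = 22 (h = 33 - 11 = 22)
490 + h*C(-11) = 490 + 22*(17*(-11)) = 490 + 22*(-187) = 490 - 4114 = -3624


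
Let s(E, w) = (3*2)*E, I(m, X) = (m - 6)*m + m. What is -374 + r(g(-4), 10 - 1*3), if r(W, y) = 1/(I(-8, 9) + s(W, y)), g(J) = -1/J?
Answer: -78912/211 ≈ -373.99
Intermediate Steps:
I(m, X) = m + m*(-6 + m) (I(m, X) = (-6 + m)*m + m = m*(-6 + m) + m = m + m*(-6 + m))
s(E, w) = 6*E
r(W, y) = 1/(104 + 6*W) (r(W, y) = 1/(-8*(-5 - 8) + 6*W) = 1/(-8*(-13) + 6*W) = 1/(104 + 6*W))
-374 + r(g(-4), 10 - 1*3) = -374 + 1/(2*(52 + 3*(-1/(-4)))) = -374 + 1/(2*(52 + 3*(-1*(-1/4)))) = -374 + 1/(2*(52 + 3*(1/4))) = -374 + 1/(2*(52 + 3/4)) = -374 + 1/(2*(211/4)) = -374 + (1/2)*(4/211) = -374 + 2/211 = -78912/211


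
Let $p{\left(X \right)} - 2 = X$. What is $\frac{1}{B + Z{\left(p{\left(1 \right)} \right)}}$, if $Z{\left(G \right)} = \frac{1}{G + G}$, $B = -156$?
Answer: $- \frac{6}{935} \approx -0.0064171$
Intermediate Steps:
$p{\left(X \right)} = 2 + X$
$Z{\left(G \right)} = \frac{1}{2 G}$
$\frac{1}{B + Z{\left(p{\left(1 \right)} \right)}} = \frac{1}{-156 + \frac{1}{2 \left(2 + 1\right)}} = \frac{1}{-156 + \frac{1}{2 \cdot 3}} = \frac{1}{-156 + \frac{1}{2} \cdot \frac{1}{3}} = \frac{1}{-156 + \frac{1}{6}} = \frac{1}{- \frac{935}{6}} = - \frac{6}{935}$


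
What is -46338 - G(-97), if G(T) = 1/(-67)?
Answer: -3104645/67 ≈ -46338.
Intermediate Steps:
G(T) = -1/67
-46338 - G(-97) = -46338 - 1*(-1/67) = -46338 + 1/67 = -3104645/67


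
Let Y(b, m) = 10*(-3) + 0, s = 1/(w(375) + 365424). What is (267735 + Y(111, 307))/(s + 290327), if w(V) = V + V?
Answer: 98026610670/106310198899 ≈ 0.92208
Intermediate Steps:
w(V) = 2*V
s = 1/366174 (s = 1/(2*375 + 365424) = 1/(750 + 365424) = 1/366174 ≈ 2.7309e-6)
Y(b, m) = -30 (Y(b, m) = -30 + 0 = -30)
(267735 + Y(111, 307))/(s + 290327) = (267735 - 30)/(1/366174 + 290327) = 267705/(106310198899/366174) = 267705*(366174/106310198899) = 98026610670/106310198899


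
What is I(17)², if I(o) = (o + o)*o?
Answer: 334084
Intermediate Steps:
I(o) = 2*o² (I(o) = (2*o)*o = 2*o²)
I(17)² = (2*17²)² = (2*289)² = 578² = 334084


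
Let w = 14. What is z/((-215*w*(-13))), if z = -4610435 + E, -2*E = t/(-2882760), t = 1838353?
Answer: -3797364766121/32229256800 ≈ -117.82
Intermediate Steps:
E = 1838353/5765520 (E = -1838353/(2*(-2882760)) = -1838353*(-1)/(2*2882760) = -½*(-1838353/2882760) = 1838353/5765520 ≈ 0.31885)
z = -26581553362847/5765520 (z = -4610435 + 1838353/5765520 = -26581553362847/5765520 ≈ -4.6104e+6)
z/((-215*w*(-13))) = -26581553362847/(5765520*(-215*14*(-13))) = -26581553362847/(5765520*((-3010*(-13)))) = -26581553362847/5765520/39130 = -26581553362847/5765520*1/39130 = -3797364766121/32229256800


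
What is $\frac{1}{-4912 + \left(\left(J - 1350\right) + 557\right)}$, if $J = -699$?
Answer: $- \frac{1}{6404} \approx -0.00015615$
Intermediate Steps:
$\frac{1}{-4912 + \left(\left(J - 1350\right) + 557\right)} = \frac{1}{-4912 + \left(\left(-699 - 1350\right) + 557\right)} = \frac{1}{-4912 + \left(-2049 + 557\right)} = \frac{1}{-4912 - 1492} = \frac{1}{-6404} = - \frac{1}{6404}$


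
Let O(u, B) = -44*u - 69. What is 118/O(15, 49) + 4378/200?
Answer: 1583981/72900 ≈ 21.728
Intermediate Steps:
O(u, B) = -69 - 44*u
118/O(15, 49) + 4378/200 = 118/(-69 - 44*15) + 4378/200 = 118/(-69 - 660) + 4378*(1/200) = 118/(-729) + 2189/100 = 118*(-1/729) + 2189/100 = -118/729 + 2189/100 = 1583981/72900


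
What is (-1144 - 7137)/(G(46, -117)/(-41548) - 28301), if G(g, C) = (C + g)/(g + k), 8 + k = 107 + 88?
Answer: 80165744204/273973037813 ≈ 0.29260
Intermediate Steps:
k = 187 (k = -8 + (107 + 88) = -8 + 195 = 187)
G(g, C) = (C + g)/(187 + g) (G(g, C) = (C + g)/(g + 187) = (C + g)/(187 + g))
(-1144 - 7137)/(G(46, -117)/(-41548) - 28301) = (-1144 - 7137)/(((-117 + 46)/(187 + 46))/(-41548) - 28301) = -8281/((-71/233)*(-1/41548) - 28301) = -8281/(((1/233)*(-71))*(-1/41548) - 28301) = -8281/(-71/233*(-1/41548) - 28301) = -8281/(71/9680684 - 28301) = -8281/(-273973037813/9680684) = -8281*(-9680684/273973037813) = 80165744204/273973037813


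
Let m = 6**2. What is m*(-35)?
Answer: -1260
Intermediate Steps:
m = 36
m*(-35) = 36*(-35) = -1260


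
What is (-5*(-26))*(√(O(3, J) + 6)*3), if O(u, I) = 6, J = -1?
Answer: 780*√3 ≈ 1351.0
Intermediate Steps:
(-5*(-26))*(√(O(3, J) + 6)*3) = (-5*(-26))*(√(6 + 6)*3) = 130*(√12*3) = 130*((2*√3)*3) = 130*(6*√3) = 780*√3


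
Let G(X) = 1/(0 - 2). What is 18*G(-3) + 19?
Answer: 10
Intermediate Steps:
G(X) = -1/2 (G(X) = 1/(-2) = -1/2)
18*G(-3) + 19 = 18*(-1/2) + 19 = -9 + 19 = 10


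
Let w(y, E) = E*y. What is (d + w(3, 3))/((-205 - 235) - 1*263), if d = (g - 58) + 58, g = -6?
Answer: -3/703 ≈ -0.0042674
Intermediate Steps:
d = -6 (d = (-6 - 58) + 58 = -64 + 58 = -6)
(d + w(3, 3))/((-205 - 235) - 1*263) = (-6 + 3*3)/((-205 - 235) - 1*263) = (-6 + 9)/(-440 - 263) = 3/(-703) = 3*(-1/703) = -3/703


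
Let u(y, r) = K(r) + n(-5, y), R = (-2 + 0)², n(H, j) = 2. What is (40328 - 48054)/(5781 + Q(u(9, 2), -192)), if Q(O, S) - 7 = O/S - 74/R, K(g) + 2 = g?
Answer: -741696/553871 ≈ -1.3391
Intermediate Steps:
K(g) = -2 + g
R = 4 (R = (-2)² = 4)
u(y, r) = r (u(y, r) = (-2 + r) + 2 = r)
Q(O, S) = -23/2 + O/S (Q(O, S) = 7 + (O/S - 74/4) = 7 + (O/S - 74*¼) = 7 + (O/S - 37/2) = 7 + (-37/2 + O/S) = -23/2 + O/S)
(40328 - 48054)/(5781 + Q(u(9, 2), -192)) = (40328 - 48054)/(5781 + (-23/2 + 2/(-192))) = -7726/(5781 + (-23/2 + 2*(-1/192))) = -7726/(5781 + (-23/2 - 1/96)) = -7726/(5781 - 1105/96) = -7726/553871/96 = -7726*96/553871 = -741696/553871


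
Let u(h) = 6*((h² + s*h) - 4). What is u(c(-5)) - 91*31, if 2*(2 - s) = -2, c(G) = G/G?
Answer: -2821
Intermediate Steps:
c(G) = 1
s = 3 (s = 2 - ½*(-2) = 2 + 1 = 3)
u(h) = -24 + 6*h² + 18*h (u(h) = 6*((h² + 3*h) - 4) = 6*(-4 + h² + 3*h) = -24 + 6*h² + 18*h)
u(c(-5)) - 91*31 = (-24 + 6*1² + 18*1) - 91*31 = (-24 + 6*1 + 18) - 2821 = (-24 + 6 + 18) - 2821 = 0 - 2821 = -2821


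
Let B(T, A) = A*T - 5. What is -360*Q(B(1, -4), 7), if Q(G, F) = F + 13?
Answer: -7200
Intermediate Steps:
B(T, A) = -5 + A*T
Q(G, F) = 13 + F
-360*Q(B(1, -4), 7) = -360*(13 + 7) = -360*20 = -7200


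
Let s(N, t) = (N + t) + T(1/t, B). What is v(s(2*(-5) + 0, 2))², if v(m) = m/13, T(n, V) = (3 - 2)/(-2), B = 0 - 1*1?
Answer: 289/676 ≈ 0.42752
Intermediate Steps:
B = -1 (B = 0 - 1 = -1)
T(n, V) = -½ (T(n, V) = 1*(-½) = -½)
s(N, t) = -½ + N + t (s(N, t) = (N + t) - ½ = -½ + N + t)
v(m) = m/13 (v(m) = m*(1/13) = m/13)
v(s(2*(-5) + 0, 2))² = ((-½ + (2*(-5) + 0) + 2)/13)² = ((-½ + (-10 + 0) + 2)/13)² = ((-½ - 10 + 2)/13)² = ((1/13)*(-17/2))² = (-17/26)² = 289/676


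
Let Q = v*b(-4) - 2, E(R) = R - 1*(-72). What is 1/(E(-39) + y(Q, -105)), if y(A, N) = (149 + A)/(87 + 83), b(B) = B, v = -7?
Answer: 34/1157 ≈ 0.029386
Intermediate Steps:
E(R) = 72 + R (E(R) = R + 72 = 72 + R)
Q = 26 (Q = -7*(-4) - 2 = 28 - 2 = 26)
y(A, N) = 149/170 + A/170 (y(A, N) = (149 + A)/170 = (149 + A)*(1/170) = 149/170 + A/170)
1/(E(-39) + y(Q, -105)) = 1/((72 - 39) + (149/170 + (1/170)*26)) = 1/(33 + (149/170 + 13/85)) = 1/(33 + 35/34) = 1/(1157/34) = 34/1157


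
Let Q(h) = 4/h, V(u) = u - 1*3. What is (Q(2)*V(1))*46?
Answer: -184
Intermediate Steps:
V(u) = -3 + u (V(u) = u - 3 = -3 + u)
(Q(2)*V(1))*46 = ((4/2)*(-3 + 1))*46 = ((4*(½))*(-2))*46 = (2*(-2))*46 = -4*46 = -184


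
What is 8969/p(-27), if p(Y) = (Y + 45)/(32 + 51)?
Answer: 744427/18 ≈ 41357.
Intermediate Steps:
p(Y) = 45/83 + Y/83 (p(Y) = (45 + Y)/83 = (45 + Y)*(1/83) = 45/83 + Y/83)
8969/p(-27) = 8969/(45/83 + (1/83)*(-27)) = 8969/(45/83 - 27/83) = 8969/(18/83) = 8969*(83/18) = 744427/18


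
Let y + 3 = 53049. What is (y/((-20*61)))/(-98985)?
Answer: 8841/20126950 ≈ 0.00043926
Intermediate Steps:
y = 53046 (y = -3 + 53049 = 53046)
(y/((-20*61)))/(-98985) = (53046/((-20*61)))/(-98985) = (53046/(-1220))*(-1/98985) = (53046*(-1/1220))*(-1/98985) = -26523/610*(-1/98985) = 8841/20126950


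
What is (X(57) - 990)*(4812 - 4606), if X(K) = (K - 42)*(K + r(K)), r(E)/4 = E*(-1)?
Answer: -732330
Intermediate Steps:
r(E) = -4*E (r(E) = 4*(E*(-1)) = 4*(-E) = -4*E)
X(K) = -3*K*(-42 + K) (X(K) = (K - 42)*(K - 4*K) = (-42 + K)*(-3*K) = -3*K*(-42 + K))
(X(57) - 990)*(4812 - 4606) = (3*57*(42 - 1*57) - 990)*(4812 - 4606) = (3*57*(42 - 57) - 990)*206 = (3*57*(-15) - 990)*206 = (-2565 - 990)*206 = -3555*206 = -732330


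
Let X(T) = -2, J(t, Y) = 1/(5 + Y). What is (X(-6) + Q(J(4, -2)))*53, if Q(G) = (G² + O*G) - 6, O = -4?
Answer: -4399/9 ≈ -488.78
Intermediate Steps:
Q(G) = -6 + G² - 4*G (Q(G) = (G² - 4*G) - 6 = -6 + G² - 4*G)
(X(-6) + Q(J(4, -2)))*53 = (-2 + (-6 + (1/(5 - 2))² - 4/(5 - 2)))*53 = (-2 + (-6 + (1/3)² - 4/3))*53 = (-2 + (-6 + (⅓)² - 4*⅓))*53 = (-2 + (-6 + ⅑ - 4/3))*53 = (-2 - 65/9)*53 = -83/9*53 = -4399/9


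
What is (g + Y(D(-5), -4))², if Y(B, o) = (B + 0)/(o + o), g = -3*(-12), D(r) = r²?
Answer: 69169/64 ≈ 1080.8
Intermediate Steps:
g = 36
Y(B, o) = B/(2*o) (Y(B, o) = B/((2*o)) = B*(1/(2*o)) = B/(2*o))
(g + Y(D(-5), -4))² = (36 + (½)*(-5)²/(-4))² = (36 + (½)*25*(-¼))² = (36 - 25/8)² = (263/8)² = 69169/64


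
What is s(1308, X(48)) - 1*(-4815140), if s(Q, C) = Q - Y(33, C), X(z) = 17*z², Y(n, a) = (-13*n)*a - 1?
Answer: 21619521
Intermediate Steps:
Y(n, a) = -1 - 13*a*n (Y(n, a) = -13*a*n - 1 = -1 - 13*a*n)
s(Q, C) = 1 + Q + 429*C (s(Q, C) = Q - (-1 - 13*C*33) = Q - (-1 - 429*C) = Q + (1 + 429*C) = 1 + Q + 429*C)
s(1308, X(48)) - 1*(-4815140) = (1 + 1308 + 429*(17*48²)) - 1*(-4815140) = (1 + 1308 + 429*(17*2304)) + 4815140 = (1 + 1308 + 429*39168) + 4815140 = (1 + 1308 + 16803072) + 4815140 = 16804381 + 4815140 = 21619521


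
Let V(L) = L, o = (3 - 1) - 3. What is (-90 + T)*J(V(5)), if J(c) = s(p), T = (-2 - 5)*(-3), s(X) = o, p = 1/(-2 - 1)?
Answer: 69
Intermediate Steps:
p = -⅓ (p = 1/(-3) = -⅓ ≈ -0.33333)
o = -1 (o = 2 - 3 = -1)
s(X) = -1
T = 21 (T = -7*(-3) = 21)
J(c) = -1
(-90 + T)*J(V(5)) = (-90 + 21)*(-1) = -69*(-1) = 69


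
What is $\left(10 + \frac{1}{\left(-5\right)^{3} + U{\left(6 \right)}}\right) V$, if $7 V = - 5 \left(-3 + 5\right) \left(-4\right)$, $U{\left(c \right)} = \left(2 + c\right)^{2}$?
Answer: $\frac{3480}{61} \approx 57.049$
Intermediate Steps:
$V = \frac{40}{7}$ ($V = \frac{\left(-5\right) \left(-3 + 5\right) \left(-4\right)}{7} = \frac{\left(-5\right) 2 \left(-4\right)}{7} = \frac{\left(-5\right) \left(-8\right)}{7} = \frac{1}{7} \cdot 40 = \frac{40}{7} \approx 5.7143$)
$\left(10 + \frac{1}{\left(-5\right)^{3} + U{\left(6 \right)}}\right) V = \left(10 + \frac{1}{\left(-5\right)^{3} + \left(2 + 6\right)^{2}}\right) \frac{40}{7} = \left(10 + \frac{1}{-125 + 8^{2}}\right) \frac{40}{7} = \left(10 + \frac{1}{-125 + 64}\right) \frac{40}{7} = \left(10 + \frac{1}{-61}\right) \frac{40}{7} = \left(10 - \frac{1}{61}\right) \frac{40}{7} = \frac{609}{61} \cdot \frac{40}{7} = \frac{3480}{61}$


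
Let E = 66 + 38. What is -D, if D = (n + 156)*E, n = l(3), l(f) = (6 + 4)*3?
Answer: -19344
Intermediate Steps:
E = 104
l(f) = 30 (l(f) = 10*3 = 30)
n = 30
D = 19344 (D = (30 + 156)*104 = 186*104 = 19344)
-D = -1*19344 = -19344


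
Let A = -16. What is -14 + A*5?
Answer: -94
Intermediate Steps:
-14 + A*5 = -14 - 16*5 = -14 - 80 = -94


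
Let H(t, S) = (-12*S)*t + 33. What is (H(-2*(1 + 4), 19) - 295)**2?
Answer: 4072324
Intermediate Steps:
H(t, S) = 33 - 12*S*t (H(t, S) = -12*S*t + 33 = 33 - 12*S*t)
(H(-2*(1 + 4), 19) - 295)**2 = ((33 - 12*19*(-2*(1 + 4))) - 295)**2 = ((33 - 12*19*(-2*5)) - 295)**2 = ((33 - 12*19*(-10)) - 295)**2 = ((33 + 2280) - 295)**2 = (2313 - 295)**2 = 2018**2 = 4072324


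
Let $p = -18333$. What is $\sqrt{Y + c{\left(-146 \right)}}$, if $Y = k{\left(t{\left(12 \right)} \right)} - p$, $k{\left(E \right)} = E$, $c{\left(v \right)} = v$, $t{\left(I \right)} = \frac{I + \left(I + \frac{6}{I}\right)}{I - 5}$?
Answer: $\frac{\sqrt{72762}}{2} \approx 134.87$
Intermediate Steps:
$t{\left(I \right)} = \frac{2 I + \frac{6}{I}}{-5 + I}$
$Y = \frac{36673}{2}$ ($Y = \frac{2 \left(3 + 12^{2}\right)}{12 \left(-5 + 12\right)} - -18333 = 2 \cdot \frac{1}{12} \cdot \frac{1}{7} \left(3 + 144\right) + 18333 = 2 \cdot \frac{1}{12} \cdot \frac{1}{7} \cdot 147 + 18333 = \frac{7}{2} + 18333 = \frac{36673}{2} \approx 18337.0$)
$\sqrt{Y + c{\left(-146 \right)}} = \sqrt{\frac{36673}{2} - 146} = \sqrt{\frac{36381}{2}} = \frac{\sqrt{72762}}{2}$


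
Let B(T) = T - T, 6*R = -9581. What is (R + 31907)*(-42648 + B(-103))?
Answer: -1292667988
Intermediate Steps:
R = -9581/6 (R = (1/6)*(-9581) = -9581/6 ≈ -1596.8)
B(T) = 0
(R + 31907)*(-42648 + B(-103)) = (-9581/6 + 31907)*(-42648 + 0) = (181861/6)*(-42648) = -1292667988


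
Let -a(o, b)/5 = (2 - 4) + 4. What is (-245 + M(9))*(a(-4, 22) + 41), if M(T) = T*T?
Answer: -5084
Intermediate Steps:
a(o, b) = -10 (a(o, b) = -5*((2 - 4) + 4) = -5*(-2 + 4) = -5*2 = -10)
M(T) = T²
(-245 + M(9))*(a(-4, 22) + 41) = (-245 + 9²)*(-10 + 41) = (-245 + 81)*31 = -164*31 = -5084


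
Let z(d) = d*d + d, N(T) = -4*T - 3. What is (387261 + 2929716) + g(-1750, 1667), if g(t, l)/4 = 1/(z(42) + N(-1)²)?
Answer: 5993777443/1807 ≈ 3.3170e+6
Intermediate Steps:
N(T) = -3 - 4*T
z(d) = d + d² (z(d) = d² + d = d + d²)
g(t, l) = 4/1807 (g(t, l) = 4/(42*(1 + 42) + (-3 - 4*(-1))²) = 4/(42*43 + (-3 + 4)²) = 4/(1806 + 1²) = 4/(1806 + 1) = 4/1807)
(387261 + 2929716) + g(-1750, 1667) = (387261 + 2929716) + 4/1807 = 3316977 + 4/1807 = 5993777443/1807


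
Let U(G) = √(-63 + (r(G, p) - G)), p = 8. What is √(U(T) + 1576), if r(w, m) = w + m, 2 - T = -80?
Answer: √(1576 + I*√55) ≈ 39.699 + 0.09341*I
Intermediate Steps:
T = 82 (T = 2 - 1*(-80) = 2 + 80 = 82)
r(w, m) = m + w
U(G) = I*√55 (U(G) = √(-63 + ((8 + G) - G)) = √(-63 + 8) = √(-55) = I*√55)
√(U(T) + 1576) = √(I*√55 + 1576) = √(1576 + I*√55)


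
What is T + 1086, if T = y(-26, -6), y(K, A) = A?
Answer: 1080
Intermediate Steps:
T = -6
T + 1086 = -6 + 1086 = 1080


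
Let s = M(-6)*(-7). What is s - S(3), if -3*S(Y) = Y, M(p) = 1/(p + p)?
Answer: 19/12 ≈ 1.5833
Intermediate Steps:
M(p) = 1/(2*p)
S(Y) = -Y/3
s = 7/12 (s = ((1/2)/(-6))*(-7) = ((1/2)*(-1/6))*(-7) = -1/12*(-7) = 7/12 ≈ 0.58333)
s - S(3) = 7/12 - (-1)*3/3 = 7/12 - 1*(-1) = 7/12 + 1 = 19/12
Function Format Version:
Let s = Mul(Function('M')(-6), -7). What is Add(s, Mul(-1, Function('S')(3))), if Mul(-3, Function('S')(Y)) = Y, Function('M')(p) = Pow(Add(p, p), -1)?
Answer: Rational(19, 12) ≈ 1.5833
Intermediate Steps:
Function('M')(p) = Mul(Rational(1, 2), Pow(p, -1)) (Function('M')(p) = Pow(Mul(2, p), -1) = Mul(Rational(1, 2), Pow(p, -1)))
Function('S')(Y) = Mul(Rational(-1, 3), Y)
s = Rational(7, 12) (s = Mul(Mul(Rational(1, 2), Pow(-6, -1)), -7) = Mul(Mul(Rational(1, 2), Rational(-1, 6)), -7) = Mul(Rational(-1, 12), -7) = Rational(7, 12) ≈ 0.58333)
Add(s, Mul(-1, Function('S')(3))) = Add(Rational(7, 12), Mul(-1, Mul(Rational(-1, 3), 3))) = Add(Rational(7, 12), Mul(-1, -1)) = Add(Rational(7, 12), 1) = Rational(19, 12)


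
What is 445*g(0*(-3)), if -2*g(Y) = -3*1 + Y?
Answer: 1335/2 ≈ 667.50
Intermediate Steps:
g(Y) = 3/2 - Y/2 (g(Y) = -(-3*1 + Y)/2 = -(-3 + Y)/2 = 3/2 - Y/2)
445*g(0*(-3)) = 445*(3/2 - 0*(-3)) = 445*(3/2 - ½*0) = 445*(3/2 + 0) = 445*(3/2) = 1335/2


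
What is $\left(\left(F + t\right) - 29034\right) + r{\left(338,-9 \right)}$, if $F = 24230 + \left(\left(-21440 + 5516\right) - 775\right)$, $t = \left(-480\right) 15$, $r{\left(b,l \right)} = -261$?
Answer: $-28964$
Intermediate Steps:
$t = -7200$
$F = 7531$ ($F = 24230 - 16699 = 7531$)
$\left(\left(F + t\right) - 29034\right) + r{\left(338,-9 \right)} = \left(\left(7531 - 7200\right) - 29034\right) - 261 = \left(331 - 29034\right) - 261 = -28703 - 261 = -28964$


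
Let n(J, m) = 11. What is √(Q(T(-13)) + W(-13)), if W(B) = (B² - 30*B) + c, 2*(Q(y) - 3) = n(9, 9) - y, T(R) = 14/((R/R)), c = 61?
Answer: √2486/2 ≈ 24.930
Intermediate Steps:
T(R) = 14 (T(R) = 14/1 = 14*1 = 14)
Q(y) = 17/2 - y/2 (Q(y) = 3 + (11 - y)/2 = 3 + (11/2 - y/2) = 17/2 - y/2)
W(B) = 61 + B² - 30*B (W(B) = (B² - 30*B) + 61 = 61 + B² - 30*B)
√(Q(T(-13)) + W(-13)) = √((17/2 - ½*14) + (61 + (-13)² - 30*(-13))) = √((17/2 - 7) + (61 + 169 + 390)) = √(3/2 + 620) = √(1243/2) = √2486/2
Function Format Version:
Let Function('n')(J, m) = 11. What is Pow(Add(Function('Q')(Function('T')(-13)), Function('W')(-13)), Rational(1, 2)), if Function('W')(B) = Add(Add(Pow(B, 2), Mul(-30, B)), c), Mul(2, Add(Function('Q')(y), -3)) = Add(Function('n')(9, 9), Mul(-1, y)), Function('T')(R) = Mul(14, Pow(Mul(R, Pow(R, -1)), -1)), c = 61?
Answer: Mul(Rational(1, 2), Pow(2486, Rational(1, 2))) ≈ 24.930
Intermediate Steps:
Function('T')(R) = 14 (Function('T')(R) = Mul(14, Pow(1, -1)) = Mul(14, 1) = 14)
Function('Q')(y) = Add(Rational(17, 2), Mul(Rational(-1, 2), y)) (Function('Q')(y) = Add(3, Mul(Rational(1, 2), Add(11, Mul(-1, y)))) = Add(3, Add(Rational(11, 2), Mul(Rational(-1, 2), y))) = Add(Rational(17, 2), Mul(Rational(-1, 2), y)))
Function('W')(B) = Add(61, Pow(B, 2), Mul(-30, B)) (Function('W')(B) = Add(Add(Pow(B, 2), Mul(-30, B)), 61) = Add(61, Pow(B, 2), Mul(-30, B)))
Pow(Add(Function('Q')(Function('T')(-13)), Function('W')(-13)), Rational(1, 2)) = Pow(Add(Add(Rational(17, 2), Mul(Rational(-1, 2), 14)), Add(61, Pow(-13, 2), Mul(-30, -13))), Rational(1, 2)) = Pow(Add(Add(Rational(17, 2), -7), Add(61, 169, 390)), Rational(1, 2)) = Pow(Add(Rational(3, 2), 620), Rational(1, 2)) = Pow(Rational(1243, 2), Rational(1, 2)) = Mul(Rational(1, 2), Pow(2486, Rational(1, 2)))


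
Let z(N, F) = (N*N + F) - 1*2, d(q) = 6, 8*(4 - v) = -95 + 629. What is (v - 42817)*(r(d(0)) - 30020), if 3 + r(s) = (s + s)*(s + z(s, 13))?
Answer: 5040428853/4 ≈ 1.2601e+9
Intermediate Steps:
v = -251/4 (v = 4 - (-95 + 629)/8 = 4 - ⅛*534 = 4 - 267/4 = -251/4 ≈ -62.750)
z(N, F) = -2 + F + N² (z(N, F) = (N² + F) - 2 = (F + N²) - 2 = -2 + F + N²)
r(s) = -3 + 2*s*(11 + s + s²) (r(s) = -3 + (s + s)*(s + (-2 + 13 + s²)) = -3 + (2*s)*(s + (11 + s²)) = -3 + (2*s)*(11 + s + s²) = -3 + 2*s*(11 + s + s²))
(v - 42817)*(r(d(0)) - 30020) = (-251/4 - 42817)*((-3 + 2*6² + 2*6*(11 + 6²)) - 30020) = -171519*((-3 + 2*36 + 2*6*(11 + 36)) - 30020)/4 = -171519*((-3 + 72 + 2*6*47) - 30020)/4 = -171519*((-3 + 72 + 564) - 30020)/4 = -171519*(633 - 30020)/4 = -171519/4*(-29387) = 5040428853/4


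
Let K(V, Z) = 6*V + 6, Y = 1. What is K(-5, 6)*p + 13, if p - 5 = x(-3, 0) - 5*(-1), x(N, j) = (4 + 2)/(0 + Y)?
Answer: -371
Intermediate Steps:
x(N, j) = 6 (x(N, j) = (4 + 2)/(0 + 1) = 6/1 = 6*1 = 6)
K(V, Z) = 6 + 6*V
p = 16 (p = 5 + (6 - 5*(-1)) = 5 + (6 + 5) = 5 + 11 = 16)
K(-5, 6)*p + 13 = (6 + 6*(-5))*16 + 13 = (6 - 30)*16 + 13 = -24*16 + 13 = -384 + 13 = -371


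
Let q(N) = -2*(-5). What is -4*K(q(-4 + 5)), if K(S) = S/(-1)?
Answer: 40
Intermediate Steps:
q(N) = 10
K(S) = -S (K(S) = S*(-1) = -S)
-4*K(q(-4 + 5)) = -(-4)*10 = -4*(-10) = 40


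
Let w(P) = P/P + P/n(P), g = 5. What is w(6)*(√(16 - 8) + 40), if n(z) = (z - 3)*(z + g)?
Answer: 520/11 + 26*√2/11 ≈ 50.615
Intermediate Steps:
n(z) = (-3 + z)*(5 + z) (n(z) = (z - 3)*(z + 5) = (-3 + z)*(5 + z))
w(P) = 1 + P/(-15 + P² + 2*P) (w(P) = P/P + P/(-15 + P² + 2*P) = 1 + P/(-15 + P² + 2*P))
w(6)*(√(16 - 8) + 40) = ((-15 + 6² + 3*6)/(-15 + 6² + 2*6))*(√(16 - 8) + 40) = ((-15 + 36 + 18)/(-15 + 36 + 12))*(√8 + 40) = (39/33)*(2*√2 + 40) = ((1/33)*39)*(40 + 2*√2) = 13*(40 + 2*√2)/11 = 520/11 + 26*√2/11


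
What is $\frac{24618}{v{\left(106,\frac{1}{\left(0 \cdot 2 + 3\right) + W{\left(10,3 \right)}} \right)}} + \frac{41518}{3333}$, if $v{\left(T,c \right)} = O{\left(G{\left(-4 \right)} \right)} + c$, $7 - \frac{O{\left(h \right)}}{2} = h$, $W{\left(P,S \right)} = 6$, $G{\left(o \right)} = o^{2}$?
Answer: $- \frac{731781748}{536613} \approx -1363.7$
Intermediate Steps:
$O{\left(h \right)} = 14 - 2 h$
$v{\left(T,c \right)} = -18 + c$ ($v{\left(T,c \right)} = \left(14 - 2 \left(-4\right)^{2}\right) + c = \left(14 - 32\right) + c = -18 + c$)
$\frac{24618}{v{\left(106,\frac{1}{\left(0 \cdot 2 + 3\right) + W{\left(10,3 \right)}} \right)}} + \frac{41518}{3333} = \frac{24618}{-18 + \frac{1}{\left(0 \cdot 2 + 3\right) + 6}} + \frac{41518}{3333} = \frac{24618}{-18 + \frac{1}{\left(0 + 3\right) + 6}} + 41518 \cdot \frac{1}{3333} = \frac{24618}{-18 + \frac{1}{3 + 6}} + \frac{41518}{3333} = \frac{24618}{-18 + \frac{1}{9}} + \frac{41518}{3333} = \frac{24618}{- \frac{161}{9}} + \frac{41518}{3333} = 24618 \left(- \frac{9}{161}\right) + \frac{41518}{3333} = - \frac{221562}{161} + \frac{41518}{3333} = - \frac{731781748}{536613}$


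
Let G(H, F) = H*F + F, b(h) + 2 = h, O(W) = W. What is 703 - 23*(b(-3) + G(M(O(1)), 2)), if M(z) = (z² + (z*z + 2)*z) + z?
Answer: 542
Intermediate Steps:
M(z) = z + z² + z*(2 + z²) (M(z) = (z² + (z² + 2)*z) + z = (z² + (2 + z²)*z) + z = (z² + z*(2 + z²)) + z = z + z² + z*(2 + z²))
b(h) = -2 + h
G(H, F) = F + F*H (G(H, F) = F*H + F = F + F*H)
703 - 23*(b(-3) + G(M(O(1)), 2)) = 703 - 23*((-2 - 3) + 2*(1 + 1*(3 + 1 + 1²))) = 703 - 23*(-5 + 2*(1 + 1*(3 + 1 + 1))) = 703 - 23*(-5 + 2*(1 + 1*5)) = 703 - 23*(-5 + 2*(1 + 5)) = 703 - 23*(-5 + 2*6) = 703 - 23*(-5 + 12) = 703 - 23*7 = 703 - 161 = 542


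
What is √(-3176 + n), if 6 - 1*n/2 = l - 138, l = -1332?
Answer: 4*I*√14 ≈ 14.967*I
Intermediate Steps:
n = 2952 (n = 12 - 2*(-1332 - 138) = 12 - 2*(-1470) = 12 + 2940 = 2952)
√(-3176 + n) = √(-3176 + 2952) = √(-224) = 4*I*√14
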